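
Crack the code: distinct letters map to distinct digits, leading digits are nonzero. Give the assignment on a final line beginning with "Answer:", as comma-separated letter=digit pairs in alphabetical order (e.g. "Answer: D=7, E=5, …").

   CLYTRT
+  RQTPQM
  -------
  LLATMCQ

Step 1. [col 1: T + M ≡ Q (mod 10)] column 1 (T + M ≡ Q (mod 10), carry-in 0) doesn't pin M yet; pick M=3 and continue ⇒ M=3.
Step 2. [col 1: T + M ≡ Q (mod 10)] several values work for T in column 1 (T + M ≡ Q (mod 10), carry-in 0); try T=5. So T=5.
Step 3. [col 1: T + M ≡ Q (mod 10)] from column 1 (T=5, M=3, carry-in 0, digits 3,5 already taken and all letters distinct): Q must equal 8 ⇒ Q=8.
Step 4. [col 2: R + Q ≡ C (mod 10)] column 2 (R + Q ≡ C (mod 10), carry-in 0) doesn't pin R yet; pick R=6 and continue ⇒ R=6.
Step 5. [col 2: R + Q ≡ C (mod 10)] column 2: given R=6, Q=8, carry-in 0, and digits 3,5,6,8 already taken and all letters distinct, R+Q≡C (mod 10) forces C=4 ⇒ C=4.
Step 6. [L] adding two 6-digit numbers gives at most 6+1 digits, and here it does — L is that final carry and must be 1, so L=1.
Step 7. [col 3: T + P ≡ M (mod 10)] column 3: given T=5, M=3, carry-in 1, and digits 1,3,4,5,6,8 already taken and all letters distinct, T+P≡M (mod 10) forces P=7. So P=7.
Step 8. [col 4: Y + T ≡ T (mod 10)] from column 4 (T=5, carry-in 1, digits 1,3,4,5,6,7,8 already taken and all letters distinct): Y must equal 9 ⇒ Y=9.
Step 9. [col 5: L + Q ≡ A (mod 10)] column 5 reads L+Q+carry(1)=A with L=1, Q=8; with digits 1,3,4,5,6,7,8,9 already taken and all letters distinct, the only value for A is 0 ⇒ A=0.

Answer: A=0, C=4, L=1, M=3, P=7, Q=8, R=6, T=5, Y=9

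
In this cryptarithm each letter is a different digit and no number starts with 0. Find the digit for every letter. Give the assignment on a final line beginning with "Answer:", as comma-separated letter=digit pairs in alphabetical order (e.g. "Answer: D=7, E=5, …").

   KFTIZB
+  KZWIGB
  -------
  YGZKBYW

Step 1. [Y] Y is the leading digit of a 7-digit sum of two 6-digit numbers; the final carry is exactly 1, so Y=1.
Step 2. [col 1: B + B ≡ W (mod 10)] no forcing yet in column 1 (carry-in 0); B=7 is free and consistent — try it, so B=7.
Step 3. [col 1: B + B ≡ W (mod 10)] in column 1 we have B+B≡W with carry-in 0; given B=7 and digits 1,7 already taken and all letters distinct, that pins W to 4. So W=4.
Step 4. [col 2: Z + G ≡ Y (mod 10)] several values work for G in column 2 (Z + G ≡ Y (mod 10), carry-in 1); try G=8. So G=8.
Step 5. [col 2: Z + G ≡ Y (mod 10)] in column 2 we have Z+G≡Y with carry-in 1; given G=8, Y=1 and digits 1,4,7,8 already taken and all letters distinct, that pins Z to 2, so Z=2.
Step 6. [col 3: I + I ≡ B (mod 10)] in column 3 we have I+I≡B with carry-in 1; given B=7 and digits 1,2,4,7,8 already taken and all letters distinct, that pins I to 3, so I=3.
Step 7. [col 4: T + W ≡ K (mod 10)] column 4 (T + W ≡ K (mod 10), carry-in 0) doesn't pin K yet; pick K=9 and continue. So K=9.
Step 8. [col 4: T + W ≡ K (mod 10)] column 4 reads T+W+carry(0)=K with W=4, K=9; with digits 1,2,3,4,7,8,9 already taken and all letters distinct, the only value for T is 5. So T=5.
Step 9. [col 5: F + Z ≡ Z (mod 10)] in column 5 we have F+Z≡Z with carry-in 0; given Z=2 and digits 1,2,3,4,5,7,8,9 already taken and all letters distinct, that pins F to 0 ⇒ F=0.

Answer: B=7, F=0, G=8, I=3, K=9, T=5, W=4, Y=1, Z=2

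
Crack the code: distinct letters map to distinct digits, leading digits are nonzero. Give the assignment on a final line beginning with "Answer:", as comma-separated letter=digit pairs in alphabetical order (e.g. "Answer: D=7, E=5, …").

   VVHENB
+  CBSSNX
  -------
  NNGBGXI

Step 1. [col 1: B + X ≡ I (mod 10)] no forcing yet in column 1 (carry-in 0); X=3 is free and consistent — try it, so X=3.
Step 2. [N] adding two 6-digit numbers gives at most 6+1 digits, and here it does — N is that final carry and must be 1 ⇒ N=1.
Step 3. [col 1: B + X ≡ I (mod 10)] several values work for I in column 1 (B + X ≡ I (mod 10), carry-in 0); try I=2 ⇒ I=2.
Step 4. [col 1: B + X ≡ I (mod 10)] column 1: given X=3, I=2, carry-in 0, and digits 1,2,3 already taken and all letters distinct, B+X≡I (mod 10) forces B=9, so B=9.
Step 5. [col 3: E + S ≡ G (mod 10)] no forcing yet in column 3 (carry-in 0); G=5 is free and consistent — try it. So G=5.
Step 6. [col 3: E + S ≡ G (mod 10)] E=7 is one option consistent with column 3 (E + S ≡ G (mod 10), carry-in 0) — take it, so E=7.
Step 7. [col 3: E + S ≡ G (mod 10)] column 3 reads E+S+carry(0)=G with E=7, G=5; with digits 1,2,3,5,7,9 already taken and all letters distinct, the only value for S is 8 ⇒ S=8.
Step 8. [col 4: H + S ≡ B (mod 10)] in column 4 we have H+S≡B with carry-in 1; given S=8, B=9 and digits 1,2,3,5,7,8,9 already taken and all letters distinct, that pins H to 0, so H=0.
Step 9. [col 5: V + B ≡ G (mod 10)] column 5 reads V+B+carry(0)=G with B=9, G=5; with digits 0,1,2,3,5,7,8,9 already taken and all letters distinct, the only value for V is 6. So V=6.
Step 10. [col 6: V + C ≡ N (mod 10)] column 6: given V=6, N=1, carry-in 1, and digits 0,1,2,3,5,6,7,8,9 already taken and all letters distinct, V+C≡N (mod 10) forces C=4, so C=4.

Answer: B=9, C=4, E=7, G=5, H=0, I=2, N=1, S=8, V=6, X=3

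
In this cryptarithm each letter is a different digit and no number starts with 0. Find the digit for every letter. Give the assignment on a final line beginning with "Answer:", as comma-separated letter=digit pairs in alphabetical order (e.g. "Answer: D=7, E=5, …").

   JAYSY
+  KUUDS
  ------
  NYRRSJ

Step 1. [col 1: Y + S ≡ J (mod 10)] J=8 is one option consistent with column 1 (Y + S ≡ J (mod 10), carry-in 0) — take it. So J=8.
Step 2. [col 1: Y + S ≡ J (mod 10)] Y=5 is one option consistent with column 1 (Y + S ≡ J (mod 10), carry-in 0) — take it. So Y=5.
Step 3. [N] adding two 5-digit numbers gives at most 5+1 digits, and here it does — N is that final carry and must be 1 ⇒ N=1.
Step 4. [col 1: Y + S ≡ J (mod 10)] from column 1 (Y=5, J=8, carry-in 0, digits 1,5,8 already taken and all letters distinct): S must equal 3. So S=3.
Step 5. [col 2: S + D ≡ S (mod 10)] in column 2 we have S+D≡S with carry-in 0; given S=3 and digits 1,3,5,8 already taken and all letters distinct, that pins D to 0. So D=0.
Step 6. [col 3: Y + U ≡ R (mod 10)] no forcing yet in column 3 (carry-in 0); U=7 is free and consistent — try it. So U=7.
Step 7. [col 3: Y + U ≡ R (mod 10)] column 3 reads Y+U+carry(0)=R with Y=5, U=7; with digits 0,1,3,5,7,8 already taken and all letters distinct, the only value for R is 2. So R=2.
Step 8. [col 4: A + U ≡ R (mod 10)] from column 4 (U=7, R=2, carry-in 1, digits 0,1,2,3,5,7,8 already taken and all letters distinct): A must equal 4. So A=4.
Step 9. [col 5: J + K ≡ Y (mod 10)] column 5: given J=8, Y=5, carry-in 1, and digits 0,1,2,3,4,5,7,8 already taken and all letters distinct, J+K≡Y (mod 10) forces K=6 ⇒ K=6.

Answer: A=4, D=0, J=8, K=6, N=1, R=2, S=3, U=7, Y=5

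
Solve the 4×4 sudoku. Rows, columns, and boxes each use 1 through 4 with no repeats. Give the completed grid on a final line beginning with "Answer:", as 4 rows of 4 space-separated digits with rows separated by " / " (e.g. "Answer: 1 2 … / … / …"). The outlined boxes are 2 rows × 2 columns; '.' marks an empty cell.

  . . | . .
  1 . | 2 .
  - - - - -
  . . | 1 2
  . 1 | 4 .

Step 1. [r1c3∈{3}] r1c3 is down to just 3, so r1c3=3.
Step 2. [r2c4∈{4}] r2c4 has the single candidate 4, so r2c4=4.
Step 3. [r1c2∈{2,4}] col 2 places 2 nowhere but r1c2 ⇒ r1c2=2.
Step 4. [r3c2∈{3,4}] in col 2, 4 fits only at r3c2 ⇒ r3c2=4.
Step 5. [r4c4∈{3}] r4c4 has the single candidate 3 ⇒ r4c4=3.
Step 6. [r1c4∈{1}] nothing but 1 survives at r1c4 ⇒ r1c4=1.
Step 7. [r4c1∈{2}] r4c1 has the single candidate 2, so r4c1=2.
Step 8. [r3c1∈{3}] only 3 remains possible at r3c1 ⇒ r3c1=3.
Step 9. [r2c2∈{3}] r2c2 is down to just 3. So r2c2=3.
Step 10. [r1c1∈{4}] r1c1 has the single candidate 4, so r1c1=4.

Answer: 4 2 3 1 / 1 3 2 4 / 3 4 1 2 / 2 1 4 3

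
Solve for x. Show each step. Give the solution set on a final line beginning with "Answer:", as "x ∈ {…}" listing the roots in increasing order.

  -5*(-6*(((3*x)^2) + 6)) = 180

Step 1. [-5*(-6*(((3*x)^2) + 6)) = 180] leading coefficient -5: divide by -5, so div: -6*(((3*x)^2) + 6) = -36.
Step 2. [-6*(((3*x)^2) + 6) = -36] divide by the outer -6, so div: ((3*x)^2) + 6 = 6.
Step 3. [((3*x)^2) + 6 = 6] +6 is outermost — subtract 6 both sides ⇒ sub: (3*x)^2 = 0.
Step 4. [(3*x)^2 = 0] √ both sides: 0 ≥ 0 gives two branches. So sqrt: 3*x = 0.
Step 5. [3*x = 0] 3 out front; divide by 3, so div: x = 0.

Answer: x ∈ {0}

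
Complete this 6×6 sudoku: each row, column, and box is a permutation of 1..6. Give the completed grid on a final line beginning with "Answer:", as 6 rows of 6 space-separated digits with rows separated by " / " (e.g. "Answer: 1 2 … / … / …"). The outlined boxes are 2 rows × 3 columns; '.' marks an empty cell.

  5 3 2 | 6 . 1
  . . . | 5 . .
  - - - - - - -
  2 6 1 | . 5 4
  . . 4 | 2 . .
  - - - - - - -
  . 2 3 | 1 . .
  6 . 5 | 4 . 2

Step 1. [r2c2∈{1,4}] r2c2 is the only open cell in col 2 admitting 4 ⇒ r2c2=4.
Step 2. [r6c5∈{3}] r6c5's peers cover all but 3. So r6c5=3.
Step 3. [r5c5∈{6}] r5c5 has the single candidate 6. So r5c5=6.
Step 4. [r4c1∈{3}] r4c1 has the single candidate 3 ⇒ r4c1=3.
Step 5. [r5c1∈{4}] nothing but 4 survives at r5c1 ⇒ r5c1=4.
Step 6. [r5c6∈{5}] r5c6 is down to just 5. So r5c6=5.
Step 7. [r4c2∈{5}] r4c2's peers cover all but 5. So r4c2=5.
Step 8. [r1c5∈{4}] nothing but 4 survives at r1c5. So r1c5=4.
Step 9. [r6c2∈{1}] r6c2 is down to just 1 ⇒ r6c2=1.
Step 10. [r2c6∈{3}] nothing but 3 survives at r2c6. So r2c6=3.
Step 11. [r2c1∈{1}] r2c1's peers cover all but 1 ⇒ r2c1=1.
Step 12. [r4c5∈{1}] r4c5 is down to just 1, so r4c5=1.
Step 13. [r3c4∈{3}] only 3 remains possible at r3c4. So r3c4=3.
Step 14. [r2c5∈{2}] r2c5 is down to just 2. So r2c5=2.
Step 15. [r2c3∈{6}] r2c3 is down to just 6, so r2c3=6.
Step 16. [r4c6∈{6}] only 6 remains possible at r4c6. So r4c6=6.

Answer: 5 3 2 6 4 1 / 1 4 6 5 2 3 / 2 6 1 3 5 4 / 3 5 4 2 1 6 / 4 2 3 1 6 5 / 6 1 5 4 3 2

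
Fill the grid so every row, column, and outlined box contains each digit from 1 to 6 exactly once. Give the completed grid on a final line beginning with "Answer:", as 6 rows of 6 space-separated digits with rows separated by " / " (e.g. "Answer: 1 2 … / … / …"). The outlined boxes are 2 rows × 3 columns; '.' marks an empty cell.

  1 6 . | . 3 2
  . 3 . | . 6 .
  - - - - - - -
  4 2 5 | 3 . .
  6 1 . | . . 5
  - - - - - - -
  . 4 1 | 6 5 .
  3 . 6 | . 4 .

Step 1. [r2c6∈{1,4}] 4 has one home in col 6: r2c6, so r2c6=4.
Step 2. [r2c1∈{2,5}] in col 1, 5 fits only at r2c1 ⇒ r2c1=5.
Step 3. [r6c6∈{1}] r6c6's peers cover all but 1 ⇒ r6c6=1.
Step 4. [r4c4∈{2,4}] in row 4, 4 fits only at r4c4 ⇒ r4c4=4.
Step 5. [r6c2∈{5}] r6c2 has the single candidate 5, so r6c2=5.
Step 6. [r2c3∈{2}] r2c3's peers cover all but 2 ⇒ r2c3=2.
Step 7. [r3c5∈{1}] r3c5 is down to just 1 ⇒ r3c5=1.
Step 8. [r6c4∈{2}] r6c4 has the single candidate 2 ⇒ r6c4=2.
Step 9. [r5c1∈{2}] only 2 remains possible at r5c1. So r5c1=2.
Step 10. [r1c4∈{5}] nothing but 5 survives at r1c4 ⇒ r1c4=5.
Step 11. [r4c3∈{3}] r4c3 is down to just 3, so r4c3=3.
Step 12. [r3c6∈{6}] r3c6 has the single candidate 6, so r3c6=6.
Step 13. [r5c6∈{3}] nothing but 3 survives at r5c6 ⇒ r5c6=3.
Step 14. [r2c4∈{1}] r2c4 has the single candidate 1 ⇒ r2c4=1.
Step 15. [r4c5∈{2}] only 2 remains possible at r4c5 ⇒ r4c5=2.
Step 16. [r1c3∈{4}] r1c3 is down to just 4. So r1c3=4.

Answer: 1 6 4 5 3 2 / 5 3 2 1 6 4 / 4 2 5 3 1 6 / 6 1 3 4 2 5 / 2 4 1 6 5 3 / 3 5 6 2 4 1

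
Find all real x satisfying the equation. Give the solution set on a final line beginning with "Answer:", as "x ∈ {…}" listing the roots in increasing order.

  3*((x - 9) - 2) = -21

Step 1. [3*((x - 9) - 2) = -21] divide by the outer 3 ⇒ div: (x - 9) - 2 = -7.
Step 2. [(x - 9) - 2 = -7] the outer -2 inverts by adding 2, so sub: x - 9 = -5.
Step 3. [x - 9 = -5] peel the -9: add 9 from each side. So sub: x = 4.

Answer: x ∈ {4}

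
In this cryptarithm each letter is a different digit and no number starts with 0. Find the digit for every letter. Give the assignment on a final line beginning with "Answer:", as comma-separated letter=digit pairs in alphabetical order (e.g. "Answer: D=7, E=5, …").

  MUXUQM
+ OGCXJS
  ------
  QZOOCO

Step 1. [col 1: M + S ≡ O (mod 10)] column 1 (M + S ≡ O (mod 10), carry-in 0) doesn't pin O yet; pick O=4 and continue, so O=4.
Step 2. [col 1: M + S ≡ O (mod 10)] column 1 (M + S ≡ O (mod 10), carry-in 0) doesn't pin M yet; pick M=1 and continue ⇒ M=1.
Step 3. [col 1: M + S ≡ O (mod 10)] column 1 reads M+S+carry(0)=O with M=1, O=4; with digits 1,4 already taken and all letters distinct, the only value for S is 3 ⇒ S=3.
Step 4. [col 2: Q + J ≡ C (mod 10)] column 2 (Q + J ≡ C (mod 10), carry-in 0) doesn't pin C yet; pick C=7 and continue ⇒ C=7.
Step 5. [col 2: Q + J ≡ C (mod 10)] several values work for Q in column 2 (Q + J ≡ C (mod 10), carry-in 0); try Q=5, so Q=5.
Step 6. [col 2: Q + J ≡ C (mod 10)] in column 2 we have Q+J≡C with carry-in 0; given Q=5, C=7 and digits 1,3,4,5,7 already taken and all letters distinct, that pins J to 2. So J=2.
Step 7. [col 3: U + X ≡ O (mod 10)] several values work for X in column 3 (U + X ≡ O (mod 10), carry-in 0); try X=6, so X=6.
Step 8. [col 3: U + X ≡ O (mod 10)] in column 3 we have U+X≡O with carry-in 0; given X=6, O=4 and digits 1,2,3,4,5,6,7 already taken and all letters distinct, that pins U to 8, so U=8.
Step 9. [col 5: U + G ≡ Z (mod 10)] column 5 reads U+G+carry(1)=Z with U=8; with digits 1,2,3,4,5,6,7,8 already taken and all letters distinct, the only value for Z is 9 ⇒ Z=9.
Step 10. [col 5: U + G ≡ Z (mod 10)] from column 5 (U=8, Z=9, carry-in 1, digits 1,2,3,4,5,6,7,8,9 already taken and all letters distinct): G must equal 0, so G=0.

Answer: C=7, G=0, J=2, M=1, O=4, Q=5, S=3, U=8, X=6, Z=9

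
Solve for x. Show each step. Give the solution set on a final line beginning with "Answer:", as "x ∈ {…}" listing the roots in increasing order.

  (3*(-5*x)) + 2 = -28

Step 1. [(3*(-5*x)) + 2 = -28] +2 is outermost — subtract 2 both sides. So sub: 3*(-5*x) = -30.
Step 2. [3*(-5*x) = -30] leading coefficient 3: divide by 3. So div: -5*x = -10.
Step 3. [-5*x = -10] -5 out front; divide by -5 ⇒ div: x = 2.

Answer: x ∈ {2}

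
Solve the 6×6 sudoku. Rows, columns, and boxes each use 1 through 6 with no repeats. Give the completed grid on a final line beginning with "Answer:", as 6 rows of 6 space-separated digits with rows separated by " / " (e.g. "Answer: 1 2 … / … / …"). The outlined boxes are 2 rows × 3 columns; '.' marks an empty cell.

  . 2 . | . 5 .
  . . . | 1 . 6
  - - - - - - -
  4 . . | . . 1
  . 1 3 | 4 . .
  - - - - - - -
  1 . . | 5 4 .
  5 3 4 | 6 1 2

Step 1. [r1c4∈{3}] r1c4 is down to just 3 ⇒ r1c4=3.
Step 2. [r3c4∈{2}] r3c4 has the single candidate 2. So r3c4=2.
Step 3. [r1c1∈{6}] r1c1 has the single candidate 6. So r1c1=6.
Step 4. [r5c2∈{6}] r5c2's peers cover all but 6. So r5c2=6.
Step 5. [r2c3∈{5}] nothing but 5 survives at r2c3 ⇒ r2c3=5.
Step 6. [r3c3∈{6}] r3c3 is down to just 6. So r3c3=6.
Step 7. [r5c3∈{2}] only 2 remains possible at r5c3 ⇒ r5c3=2.
Step 8. [r4c5∈{6}] r4c5's peers cover all but 6 ⇒ r4c5=6.
Step 9. [r3c5∈{3}] r3c5 is down to just 3 ⇒ r3c5=3.
Step 10. [r4c6∈{5}] only 5 remains possible at r4c6 ⇒ r4c6=5.
Step 11. [r1c3∈{1}] only 1 remains possible at r1c3, so r1c3=1.
Step 12. [r2c5∈{2}] only 2 remains possible at r2c5 ⇒ r2c5=2.
Step 13. [r1c6∈{4}] nothing but 4 survives at r1c6. So r1c6=4.
Step 14. [r3c2∈{5}] r3c2's peers cover all but 5, so r3c2=5.
Step 15. [r2c1∈{3}] only 3 remains possible at r2c1. So r2c1=3.
Step 16. [r2c2∈{4}] r2c2's peers cover all but 4, so r2c2=4.
Step 17. [r5c6∈{3}] r5c6 has the single candidate 3, so r5c6=3.
Step 18. [r4c1∈{2}] only 2 remains possible at r4c1. So r4c1=2.

Answer: 6 2 1 3 5 4 / 3 4 5 1 2 6 / 4 5 6 2 3 1 / 2 1 3 4 6 5 / 1 6 2 5 4 3 / 5 3 4 6 1 2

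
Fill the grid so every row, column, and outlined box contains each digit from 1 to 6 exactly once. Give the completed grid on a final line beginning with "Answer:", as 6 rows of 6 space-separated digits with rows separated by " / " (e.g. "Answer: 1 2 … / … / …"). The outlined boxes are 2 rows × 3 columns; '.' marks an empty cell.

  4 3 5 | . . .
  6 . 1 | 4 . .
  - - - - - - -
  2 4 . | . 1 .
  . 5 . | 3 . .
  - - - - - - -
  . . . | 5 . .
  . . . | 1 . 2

Step 1. [r3c4∈{6}] r3c4's peers cover all but 6, so r3c4=6.
Step 2. [r6c2∈{6}] r6c2's peers cover all but 6, so r6c2=6.
Step 3. [r4c5∈{2,4}] row 4 places 2 nowhere but r4c5, so r4c5=2.
Step 4. [r5c3∈{2,3,4}] col 3 places 2 nowhere but r5c3, so r5c3=2.
Step 5. [r1c5∈{6}] r1c5 has the single candidate 6. So r1c5=6.
Step 6. [r2c5∈{3,5}] across col 5, 5 lands solely at r2c5. So r2c5=5.
Step 7. [r6c3∈{3,4}] col 3 places 4 nowhere but r6c3. So r6c3=4.
Step 8. [r6c5∈{3}] only 3 remains possible at r6c5, so r6c5=3.
Step 9. [r5c6∈{4,6}] row 5 places 6 nowhere but r5c6, so r5c6=6.
Step 10. [r4c1∈{1}] only 1 remains possible at r4c1 ⇒ r4c1=1.
Step 11. [r3c3∈{3}] r3c3 has the single candidate 3, so r3c3=3.
Step 12. [r4c6∈{4}] r4c6's peers cover all but 4 ⇒ r4c6=4.
Step 13. [r4c3∈{6}] nothing but 6 survives at r4c3. So r4c3=6.
Step 14. [r2c6∈{3}] r2c6's peers cover all but 3. So r2c6=3.
Step 15. [r5c5∈{4}] nothing but 4 survives at r5c5. So r5c5=4.
Step 16. [r5c1∈{3}] nothing but 3 survives at r5c1 ⇒ r5c1=3.
Step 17. [r5c2∈{1}] nothing but 1 survives at r5c2, so r5c2=1.
Step 18. [r3c6∈{5}] nothing but 5 survives at r3c6, so r3c6=5.
Step 19. [r1c4∈{2}] r1c4 is down to just 2. So r1c4=2.
Step 20. [r6c1∈{5}] r6c1 has the single candidate 5, so r6c1=5.
Step 21. [r1c6∈{1}] r1c6's peers cover all but 1, so r1c6=1.
Step 22. [r2c2∈{2}] r2c2's peers cover all but 2. So r2c2=2.

Answer: 4 3 5 2 6 1 / 6 2 1 4 5 3 / 2 4 3 6 1 5 / 1 5 6 3 2 4 / 3 1 2 5 4 6 / 5 6 4 1 3 2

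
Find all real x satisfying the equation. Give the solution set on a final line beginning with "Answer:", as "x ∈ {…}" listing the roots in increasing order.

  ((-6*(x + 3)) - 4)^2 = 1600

Step 1. [((-6*(x + 3)) - 4)^2 = 1600] 1600 ≥ 0, LHS is (·)² — take ±√. So sqrt: (-6*(x + 3)) - 4 = 40 or -40.
Step 2. [(-6*(x + 3)) - 4 = 40 or -40] -4 is outermost — add 4 both sides. So sub: -6*(x + 3) = 44 or -36.
Step 3. [-6*(x + 3) = 44 or -36] divide by the outer -6 ⇒ div: x + 3 = -22/3 or 6.
Step 4. [x + 3 = -22/3 or 6] subtract 3: x sits inside (… + 3), so sub: x = -31/3 or 3.

Answer: x ∈ {-31/3, 3}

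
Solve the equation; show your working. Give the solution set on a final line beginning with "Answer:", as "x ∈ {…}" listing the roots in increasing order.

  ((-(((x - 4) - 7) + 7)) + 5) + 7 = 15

Step 1. [((-(((x - 4) - 7) + 7)) + 5) + 7 = 15] the outer +7 inverts by subtracting 7 ⇒ sub: (-(((x - 4) - 7) + 7)) + 5 = 8.
Step 2. [(-(((x - 4) - 7) + 7)) + 5 = 8] peel the +5: subtract 5 from each side, so sub: -(((x - 4) - 7) + 7) = 3.
Step 3. [-(((x - 4) - 7) + 7) = 3] flip signs both sides ⇒ neg: ((x - 4) - 7) + 7 = -3.
Step 4. [((x - 4) - 7) + 7 = -3] the outer +7 inverts by subtracting 7 ⇒ sub: (x - 4) - 7 = -10.
Step 5. [(x - 4) - 7 = -10] peel the -7: add 7 from each side ⇒ sub: x - 4 = -3.
Step 6. [x - 4 = -3] add 4: x sits inside (… - 4). So sub: x = 1.

Answer: x ∈ {1}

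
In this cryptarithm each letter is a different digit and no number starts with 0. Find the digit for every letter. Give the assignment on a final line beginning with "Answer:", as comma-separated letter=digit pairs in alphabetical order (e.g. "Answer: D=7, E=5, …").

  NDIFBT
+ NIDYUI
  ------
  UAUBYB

Step 1. [col 1: T + I ≡ B (mod 10)] several values work for T in column 1 (T + I ≡ B (mod 10), carry-in 0); try T=2. So T=2.
Step 2. [col 1: T + I ≡ B (mod 10)] I=5 is one option consistent with column 1 (T + I ≡ B (mod 10), carry-in 0) — take it. So I=5.
Step 3. [col 1: T + I ≡ B (mod 10)] in column 1 we have T+I≡B with carry-in 0; given T=2, I=5 and digits 2,5 already taken and all letters distinct, that pins B to 7 ⇒ B=7.
Step 4. [col 2: B + U ≡ Y (mod 10)] no forcing yet in column 2 (carry-in 0); U=3 is free and consistent — try it ⇒ U=3.
Step 5. [col 2: B + U ≡ Y (mod 10)] in column 2 we have B+U≡Y with carry-in 0; given B=7, U=3 and digits 2,3,5,7 already taken and all letters distinct, that pins Y to 0 ⇒ Y=0.
Step 6. [col 3: F + Y ≡ B (mod 10)] column 3: given Y=0, B=7, carry-in 1, and digits 0,2,3,5,7 already taken and all letters distinct, F+Y≡B (mod 10) forces F=6. So F=6.
Step 7. [col 4: I + D ≡ U (mod 10)] column 4 reads I+D+carry(0)=U with I=5, U=3; with digits 0,2,3,5,6,7 already taken and all letters distinct, the only value for D is 8. So D=8.
Step 8. [col 5: D + I ≡ A (mod 10)] from column 5 (D=8, I=5, carry-in 1, digits 0,2,3,5,6,7,8 already taken and all letters distinct): A must equal 4. So A=4.
Step 9. [col 6: N + N ≡ U (mod 10)] column 6 reads N+N+carry(1)=U with U=3; with digits 0,2,3,4,5,6,7,8 already taken and all letters distinct, the only value for N is 1 ⇒ N=1.

Answer: A=4, B=7, D=8, F=6, I=5, N=1, T=2, U=3, Y=0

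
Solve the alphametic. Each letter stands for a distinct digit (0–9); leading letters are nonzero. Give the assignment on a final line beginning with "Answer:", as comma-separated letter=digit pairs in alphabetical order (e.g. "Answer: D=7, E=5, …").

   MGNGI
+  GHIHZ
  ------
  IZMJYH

Step 1. [col 1: I + Z ≡ H (mod 10)] no forcing yet in column 1 (carry-in 0); I=1 is free and consistent — try it ⇒ I=1.
Step 2. [col 1: I + Z ≡ H (mod 10)] no forcing yet in column 1 (carry-in 0); H=3 is free and consistent — try it ⇒ H=3.
Step 3. [col 1: I + Z ≡ H (mod 10)] column 1: given I=1, H=3, carry-in 0, and digits 1,3 already taken and all letters distinct, I+Z≡H (mod 10) forces Z=2. So Z=2.
Step 4. [col 2: G + H ≡ Y (mod 10)] column 2 (G + H ≡ Y (mod 10), carry-in 0) doesn't pin Y yet; pick Y=7 and continue. So Y=7.
Step 5. [col 2: G + H ≡ Y (mod 10)] column 2 reads G+H+carry(0)=Y with H=3, Y=7; with digits 1,2,3,7 already taken and all letters distinct, the only value for G is 4 ⇒ G=4.
Step 6. [col 3: N + I ≡ J (mod 10)] several values work for J in column 3 (N + I ≡ J (mod 10), carry-in 0); try J=0, so J=0.
Step 7. [col 3: N + I ≡ J (mod 10)] from column 3 (I=1, J=0, carry-in 0, digits 0,1,2,3,4,7 already taken and all letters distinct): N must equal 9. So N=9.
Step 8. [col 4: G + H ≡ M (mod 10)] in column 4 we have G+H≡M with carry-in 1; given G=4, H=3 and digits 0,1,2,3,4,7,9 already taken and all letters distinct, that pins M to 8 ⇒ M=8.

Answer: G=4, H=3, I=1, J=0, M=8, N=9, Y=7, Z=2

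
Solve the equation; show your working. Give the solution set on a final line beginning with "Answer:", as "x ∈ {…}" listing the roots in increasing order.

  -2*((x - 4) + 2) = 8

Step 1. [-2*((x - 4) + 2) = 8] divide by the outer -2. So div: (x - 4) + 2 = -4.
Step 2. [(x - 4) + 2 = -4] peel the +2: subtract 2 from each side. So sub: x - 4 = -6.
Step 3. [x - 4 = -6] -4 is outermost — add 4 both sides ⇒ sub: x = -2.

Answer: x ∈ {-2}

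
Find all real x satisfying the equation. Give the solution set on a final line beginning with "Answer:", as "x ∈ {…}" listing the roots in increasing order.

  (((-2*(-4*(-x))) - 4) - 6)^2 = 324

Step 1. [(((-2*(-4*(-x))) - 4) - 6)^2 = 324] LHS squared, RHS 324 ≥ 0: apply √ (±), so sqrt: ((-2*(-4*(-x))) - 4) - 6 = 18 or -18.
Step 2. [((-2*(-4*(-x))) - 4) - 6 = 18 or -18] the outer -6 inverts by adding 6 ⇒ sub: (-2*(-4*(-x))) - 4 = 24 or -12.
Step 3. [(-2*(-4*(-x))) - 4 = 24 or -12] add 4: x sits inside (… - 4), so sub: -2*(-4*(-x)) = 28 or -8.
Step 4. [-2*(-4*(-x)) = 28 or -8] leading coefficient -2: divide by -2 ⇒ div: -4*(-x) = -14 or 4.
Step 5. [-4*(-x) = -14 or 4] -4 out front; divide by -4. So div: -x = 7/2 or -1.
Step 6. [-x = 7/2 or -1] leading − — multiply by −1, so neg: x = -7/2 or 1.

Answer: x ∈ {-7/2, 1}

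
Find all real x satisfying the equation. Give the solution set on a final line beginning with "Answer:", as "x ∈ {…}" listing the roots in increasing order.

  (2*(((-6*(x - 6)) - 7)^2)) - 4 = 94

Step 1. [(2*(((-6*(x - 6)) - 7)^2)) - 4 = 94] 2 divides every term; factor it out ⇒ factor: (((-6*(x - 6)) - 7)^2) - 2 = 47.
Step 2. [(((-6*(x - 6)) - 7)^2) - 2 = 47] add 2: x sits inside (… - 2). So sub: ((-6*(x - 6)) - 7)^2 = 49.
Step 3. [((-6*(x - 6)) - 7)^2 = 49] 49 ≥ 0, LHS is (·)² — take ±√, so sqrt: (-6*(x - 6)) - 7 = 7 or -7.
Step 4. [(-6*(x - 6)) - 7 = 7 or -7] the outer -7 inverts by adding 7, so sub: -6*(x - 6) = 14 or 0.
Step 5. [-6*(x - 6) = 14 or 0] LHS = -6·(…); ÷-6 both sides ⇒ div: x - 6 = -7/3 or 0.
Step 6. [x - 6 = -7/3 or 0] 6 comes off first (add 6) ⇒ sub: x = 11/3 or 6.

Answer: x ∈ {11/3, 6}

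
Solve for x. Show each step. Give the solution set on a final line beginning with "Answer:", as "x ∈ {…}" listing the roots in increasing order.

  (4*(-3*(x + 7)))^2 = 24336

Step 1. [(4*(-3*(x + 7)))^2 = 24336] √ both sides: 24336 ≥ 0 gives two branches. So sqrt: 4*(-3*(x + 7)) = 156 or -156.
Step 2. [4*(-3*(x + 7)) = 156 or -156] 4 out front; divide by 4 ⇒ div: -3*(x + 7) = 39 or -39.
Step 3. [-3*(x + 7) = 39 or -39] -3·(inner) — divide through by -3, so div: x + 7 = -13 or 13.
Step 4. [x + 7 = -13 or 13] peel the +7: subtract 7 from each side. So sub: x = -20 or 6.

Answer: x ∈ {-20, 6}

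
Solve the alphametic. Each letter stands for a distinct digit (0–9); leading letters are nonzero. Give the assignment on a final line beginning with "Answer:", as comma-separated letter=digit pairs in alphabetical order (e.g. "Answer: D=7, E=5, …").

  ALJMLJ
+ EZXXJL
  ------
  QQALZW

Step 1. [col 1: J + L ≡ W (mod 10)] several values work for L in column 1 (J + L ≡ W (mod 10), carry-in 0); try L=5, so L=5.
Step 2. [col 1: J + L ≡ W (mod 10)] no forcing yet in column 1 (carry-in 0); J=7 is free and consistent — try it ⇒ J=7.
Step 3. [col 1: J + L ≡ W (mod 10)] from column 1 (J=7, L=5, carry-in 0, digits 5,7 already taken and all letters distinct): W must equal 2 ⇒ W=2.
Step 4. [col 2: L + J ≡ Z (mod 10)] from column 2 (L=5, J=7, carry-in 1, digits 2,5,7 already taken and all letters distinct): Z must equal 3. So Z=3.
Step 5. [col 3: M + X ≡ L (mod 10)] no forcing yet in column 3 (carry-in 1); M=0 is free and consistent — try it, so M=0.
Step 6. [col 3: M + X ≡ L (mod 10)] in column 3 we have M+X≡L with carry-in 1; given M=0, L=5 and digits 0,2,3,5,7 already taken and all letters distinct, that pins X to 4, so X=4.
Step 7. [col 4: J + X ≡ A (mod 10)] from column 4 (J=7, X=4, carry-in 0, digits 0,2,3,4,5,7 already taken and all letters distinct): A must equal 1, so A=1.
Step 8. [col 5: L + Z ≡ Q (mod 10)] column 5 reads L+Z+carry(1)=Q with L=5, Z=3; with digits 0,1,2,3,4,5,7 already taken and all letters distinct, the only value for Q is 9, so Q=9.
Step 9. [col 6: A + E ≡ Q (mod 10)] in column 6 we have A+E≡Q with carry-in 0; given A=1, Q=9 and digits 0,1,2,3,4,5,7,9 already taken and all letters distinct, that pins E to 8 ⇒ E=8.

Answer: A=1, E=8, J=7, L=5, M=0, Q=9, W=2, X=4, Z=3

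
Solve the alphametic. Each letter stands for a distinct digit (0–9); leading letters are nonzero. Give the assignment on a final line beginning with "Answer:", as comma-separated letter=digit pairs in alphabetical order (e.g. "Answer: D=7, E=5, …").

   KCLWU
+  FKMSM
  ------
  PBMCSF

Step 1. [P] the sum has 6 digits but both addends have 5; that extra leading digit P is the final carry, namely 1, so P=1.
Step 2. [col 1: U + M ≡ F (mod 10)] F=7 is one option consistent with column 1 (U + M ≡ F (mod 10), carry-in 0) — take it, so F=7.
Step 3. [col 1: U + M ≡ F (mod 10)] U=4 is one option consistent with column 1 (U + M ≡ F (mod 10), carry-in 0) — take it, so U=4.
Step 4. [col 1: U + M ≡ F (mod 10)] column 1 reads U+M+carry(0)=F with U=4, F=7; with digits 1,4,7 already taken and all letters distinct, the only value for M is 3 ⇒ M=3.
Step 5. [col 2: W + S ≡ S (mod 10)] from column 2 (nothing yet, carry-in 0, digits 1,3,4,7 already taken and all letters distinct): W must equal 0. So W=0.
Step 6. [col 2: W + S ≡ S (mod 10)] several values work for S in column 2 (W + S ≡ S (mod 10), carry-in 0); try S=9 ⇒ S=9.
Step 7. [col 3: L + M ≡ C (mod 10)] column 3 (L + M ≡ C (mod 10), carry-in 0) doesn't pin L yet; pick L=2 and continue ⇒ L=2.
Step 8. [col 3: L + M ≡ C (mod 10)] column 3: given L=2, M=3, carry-in 0, and digits 0,1,2,3,4,7,9 already taken and all letters distinct, L+M≡C (mod 10) forces C=5, so C=5.
Step 9. [col 4: C + K ≡ M (mod 10)] column 4: given C=5, M=3, carry-in 0, and digits 0,1,2,3,4,5,7,9 already taken and all letters distinct, C+K≡M (mod 10) forces K=8, so K=8.
Step 10. [col 5: K + F ≡ B (mod 10)] from column 5 (K=8, F=7, carry-in 1, digits 0,1,2,3,4,5,7,8,9 already taken and all letters distinct): B must equal 6. So B=6.

Answer: B=6, C=5, F=7, K=8, L=2, M=3, P=1, S=9, U=4, W=0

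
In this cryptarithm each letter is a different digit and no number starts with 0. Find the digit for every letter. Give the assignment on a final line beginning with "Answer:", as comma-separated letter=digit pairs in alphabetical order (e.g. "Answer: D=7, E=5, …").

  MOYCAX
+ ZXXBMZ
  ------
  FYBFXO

Step 1. [col 1: X + Z ≡ O (mod 10)] column 1 (X + Z ≡ O (mod 10), carry-in 0) doesn't pin O yet; pick O=0 and continue, so O=0.
Step 2. [col 1: X + Z ≡ O (mod 10)] no forcing yet in column 1 (carry-in 0); Z=3 is free and consistent — try it ⇒ Z=3.
Step 3. [col 1: X + Z ≡ O (mod 10)] column 1 reads X+Z+carry(0)=O with Z=3, O=0; with digits 0,3 already taken and all letters distinct, the only value for X is 7, so X=7.
Step 4. [col 2: A + M ≡ X (mod 10)] M=2 is one option consistent with column 2 (A + M ≡ X (mod 10), carry-in 1) — take it ⇒ M=2.
Step 5. [col 2: A + M ≡ X (mod 10)] from column 2 (M=2, X=7, carry-in 1, digits 0,2,3,7 already taken and all letters distinct): A must equal 4 ⇒ A=4.
Step 6. [col 3: C + B ≡ F (mod 10)] column 3 (C + B ≡ F (mod 10), carry-in 0) doesn't pin C yet; pick C=9 and continue ⇒ C=9.
Step 7. [col 3: C + B ≡ F (mod 10)] in column 3 we have C+B≡F with carry-in 0; given C=9 and digits 0,2,3,4,7,9 already taken and all letters distinct, that pins B to 6. So B=6.
Step 8. [col 3: C + B ≡ F (mod 10)] column 3: given C=9, B=6, carry-in 0, and digits 0,2,3,4,6,7,9 already taken and all letters distinct, C+B≡F (mod 10) forces F=5. So F=5.
Step 9. [col 4: Y + X ≡ B (mod 10)] in column 4 we have Y+X≡B with carry-in 1; given X=7, B=6 and digits 0,2,3,4,5,6,7,9 already taken and all letters distinct, that pins Y to 8. So Y=8.

Answer: A=4, B=6, C=9, F=5, M=2, O=0, X=7, Y=8, Z=3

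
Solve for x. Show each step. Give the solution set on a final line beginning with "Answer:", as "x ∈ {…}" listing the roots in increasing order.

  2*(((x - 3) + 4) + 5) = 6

Step 1. [2*(((x - 3) + 4) + 5) = 6] divide by the outer 2. So div: ((x - 3) + 4) + 5 = 3.
Step 2. [((x - 3) + 4) + 5 = 3] subtract 5: x sits inside (… + 5) ⇒ sub: (x - 3) + 4 = -2.
Step 3. [(x - 3) + 4 = -2] peel the +4: subtract 4 from each side, so sub: x - 3 = -6.
Step 4. [x - 3 = -6] peel the -3: add 3 from each side. So sub: x = -3.

Answer: x ∈ {-3}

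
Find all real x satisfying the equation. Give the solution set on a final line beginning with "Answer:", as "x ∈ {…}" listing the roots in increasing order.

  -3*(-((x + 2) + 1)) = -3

Step 1. [-3*(-((x + 2) + 1)) = -3] leading coefficient -3: divide by -3, so div: -((x + 2) + 1) = 1.
Step 2. [-((x + 2) + 1) = 1] LHS negated; negate both sides ⇒ neg: (x + 2) + 1 = -1.
Step 3. [(x + 2) + 1 = -1] subtract 1: x sits inside (… + 1), so sub: x + 2 = -2.
Step 4. [x + 2 = -2] 2 comes off first (subtract 2), so sub: x = -4.

Answer: x ∈ {-4}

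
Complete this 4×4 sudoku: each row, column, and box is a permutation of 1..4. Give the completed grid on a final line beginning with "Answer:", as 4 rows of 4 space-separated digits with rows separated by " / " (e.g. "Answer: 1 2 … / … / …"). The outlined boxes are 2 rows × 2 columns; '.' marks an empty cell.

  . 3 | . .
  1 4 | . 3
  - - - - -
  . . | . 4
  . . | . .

Step 1. [r2c3∈{2}] r2c3 has the single candidate 2, so r2c3=2.
Step 2. [r4c4∈{1,2}] 2 has one home in col 4: r4c4, so r4c4=2.
Step 3. [r3c2∈{1,2}] 2 has one home in col 2: r3c2 ⇒ r3c2=2.
Step 4. [r3c3∈{1,3}] in row 3, 1 fits only at r3c3. So r3c3=1.
Step 5. [r3c1∈{3}] nothing but 3 survives at r3c1. So r3c1=3.
Step 6. [r1c4∈{1}] r1c4 is down to just 1, so r1c4=1.
Step 7. [r1c3∈{4}] nothing but 4 survives at r1c3, so r1c3=4.
Step 8. [r4c2∈{1}] only 1 remains possible at r4c2 ⇒ r4c2=1.
Step 9. [r1c1∈{2}] r1c1 is down to just 2 ⇒ r1c1=2.
Step 10. [r4c1∈{4}] r4c1 has the single candidate 4. So r4c1=4.
Step 11. [r4c3∈{3}] only 3 remains possible at r4c3. So r4c3=3.

Answer: 2 3 4 1 / 1 4 2 3 / 3 2 1 4 / 4 1 3 2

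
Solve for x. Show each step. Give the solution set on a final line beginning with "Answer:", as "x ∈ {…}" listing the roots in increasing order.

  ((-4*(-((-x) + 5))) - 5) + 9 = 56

Step 1. [((-4*(-((-x) + 5))) - 5) + 9 = 56] +9 is outermost — subtract 9 both sides. So sub: (-4*(-((-x) + 5))) - 5 = 47.
Step 2. [(-4*(-((-x) + 5))) - 5 = 47] 5 comes off first (add 5). So sub: -4*(-((-x) + 5)) = 52.
Step 3. [-4*(-((-x) + 5)) = 52] divide by the outer -4. So div: -((-x) + 5) = -13.
Step 4. [-((-x) + 5) = -13] flip signs both sides, so neg: (-x) + 5 = 13.
Step 5. [(-x) + 5 = 13] 5 comes off first (subtract 5), so sub: -x = 8.
Step 6. [-x = 8] leading − — multiply by −1. So neg: x = -8.

Answer: x ∈ {-8}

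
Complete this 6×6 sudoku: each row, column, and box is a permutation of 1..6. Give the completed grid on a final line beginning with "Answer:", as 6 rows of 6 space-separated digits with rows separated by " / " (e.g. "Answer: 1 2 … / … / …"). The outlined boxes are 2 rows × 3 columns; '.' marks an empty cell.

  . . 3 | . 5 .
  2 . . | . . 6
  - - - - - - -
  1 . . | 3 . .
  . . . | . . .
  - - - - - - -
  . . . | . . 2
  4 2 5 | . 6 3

Step 1. [r4c4∈{1,2,4,5,6}] col 4 places 6 nowhere but r4c4 ⇒ r4c4=6.
Step 2. [r6c4∈{1}] r6c4 is down to just 1, so r6c4=1.
Step 3. [r2c4∈{4}] nothing but 4 survives at r2c4, so r2c4=4.
Step 4. [r4c1∈{3,5}] col 1 places 5 nowhere but r4c1. So r4c1=5.
Step 5. [r1c2∈{1,4,6}] in row 1, 4 fits only at r1c2, so r1c2=4.
Step 6. [r2c3∈{1}] r2c3 is down to just 1 ⇒ r2c3=1.
Step 7. [r4c5∈{1,2,4}] col 5 places 1 nowhere but r4c5 ⇒ r4c5=1.
Step 8. [r5c3∈{6}] nothing but 6 survives at r5c3, so r5c3=6.
Step 9. [r4c6∈{4}] nothing but 4 survives at r4c6, so r4c6=4.
Step 10. [r4c3∈{2}] r4c3 has the single candidate 2 ⇒ r4c3=2.
Step 11. [r5c1∈{3}] nothing but 3 survives at r5c1, so r5c1=3.
Step 12. [r4c2∈{3}] r4c2's peers cover all but 3. So r4c2=3.
Step 13. [r5c5∈{4}] r5c5 is down to just 4 ⇒ r5c5=4.
Step 14. [r3c2∈{6}] nothing but 6 survives at r3c2. So r3c2=6.
Step 15. [r3c6∈{5}] r3c6 is down to just 5 ⇒ r3c6=5.
Step 16. [r5c4∈{5}] r5c4 has the single candidate 5, so r5c4=5.
Step 17. [r3c3∈{4}] only 4 remains possible at r3c3 ⇒ r3c3=4.
Step 18. [r2c2∈{5}] r2c2 has the single candidate 5 ⇒ r2c2=5.
Step 19. [r2c5∈{3}] r2c5's peers cover all but 3, so r2c5=3.
Step 20. [r1c4∈{2}] nothing but 2 survives at r1c4, so r1c4=2.
Step 21. [r1c6∈{1}] r1c6 has the single candidate 1. So r1c6=1.
Step 22. [r1c1∈{6}] only 6 remains possible at r1c1. So r1c1=6.
Step 23. [r3c5∈{2}] only 2 remains possible at r3c5, so r3c5=2.
Step 24. [r5c2∈{1}] r5c2 has the single candidate 1 ⇒ r5c2=1.

Answer: 6 4 3 2 5 1 / 2 5 1 4 3 6 / 1 6 4 3 2 5 / 5 3 2 6 1 4 / 3 1 6 5 4 2 / 4 2 5 1 6 3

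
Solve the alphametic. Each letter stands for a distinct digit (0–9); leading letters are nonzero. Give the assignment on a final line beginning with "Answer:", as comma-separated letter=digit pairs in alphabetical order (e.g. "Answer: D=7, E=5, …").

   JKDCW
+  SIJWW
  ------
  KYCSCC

Step 1. [col 1: W + W ≡ C (mod 10)] column 1 (W + W ≡ C (mod 10), carry-in 0) doesn't pin C yet; pick C=8 and continue ⇒ C=8.
Step 2. [K] K is the leading digit of a 6-digit sum of two 5-digit numbers; the final carry is exactly 1. So K=1.
Step 3. [col 1: W + W ≡ C (mod 10)] W=9 is one option consistent with column 1 (W + W ≡ C (mod 10), carry-in 0) — take it. So W=9.
Step 4. [col 3: D + J ≡ S (mod 10)] several values work for D in column 3 (D + J ≡ S (mod 10), carry-in 1); try D=5. So D=5.
Step 5. [col 3: D + J ≡ S (mod 10)] S=3 is one option consistent with column 3 (D + J ≡ S (mod 10), carry-in 1) — take it, so S=3.
Step 6. [col 3: D + J ≡ S (mod 10)] from column 3 (D=5, S=3, carry-in 1, digits 1,3,5,8,9 already taken and all letters distinct): J must equal 7, so J=7.
Step 7. [col 4: K + I ≡ C (mod 10)] in column 4 we have K+I≡C with carry-in 1; given K=1, C=8 and digits 1,3,5,7,8,9 already taken and all letters distinct, that pins I to 6. So I=6.
Step 8. [col 5: J + S ≡ Y (mod 10)] column 5 reads J+S+carry(0)=Y with J=7, S=3; with digits 1,3,5,6,7,8,9 already taken and all letters distinct, the only value for Y is 0, so Y=0.

Answer: C=8, D=5, I=6, J=7, K=1, S=3, W=9, Y=0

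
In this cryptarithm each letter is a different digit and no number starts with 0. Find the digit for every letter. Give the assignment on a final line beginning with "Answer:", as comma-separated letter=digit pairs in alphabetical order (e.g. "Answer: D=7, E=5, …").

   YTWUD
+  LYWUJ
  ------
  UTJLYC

Step 1. [col 1: D + J ≡ C (mod 10)] several values work for J in column 1 (D + J ≡ C (mod 10), carry-in 0); try J=3, so J=3.
Step 2. [U] U is the leading digit of a 6-digit sum of two 5-digit numbers; the final carry is exactly 1 ⇒ U=1.
Step 3. [col 1: D + J ≡ C (mod 10)] no forcing yet in column 1 (carry-in 0); D=4 is free and consistent — try it. So D=4.
Step 4. [col 1: D + J ≡ C (mod 10)] column 1: given D=4, J=3, carry-in 0, and digits 1,3,4 already taken and all letters distinct, D+J≡C (mod 10) forces C=7, so C=7.
Step 5. [col 2: U + U ≡ Y (mod 10)] column 2: given U=1, carry-in 0, and digits 1,3,4,7 already taken and all letters distinct, U+U≡Y (mod 10) forces Y=2, so Y=2.
Step 6. [col 3: W + W ≡ L (mod 10)] no forcing yet in column 3 (carry-in 0); L=8 is free and consistent — try it. So L=8.
Step 7. [col 3: W + W ≡ L (mod 10)] column 3 reads W+W+carry(0)=L with L=8; with digits 1,2,3,4,7,8 already taken and all letters distinct, the only value for W is 9, so W=9.
Step 8. [col 4: T + Y ≡ J (mod 10)] from column 4 (Y=2, J=3, carry-in 1, digits 1,2,3,4,7,8,9 already taken and all letters distinct): T must equal 0. So T=0.

Answer: C=7, D=4, J=3, L=8, T=0, U=1, W=9, Y=2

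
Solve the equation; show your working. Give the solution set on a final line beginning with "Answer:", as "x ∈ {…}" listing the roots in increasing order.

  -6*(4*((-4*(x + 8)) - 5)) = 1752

Step 1. [-6*(4*((-4*(x + 8)) - 5)) = 1752] divide by the outer -6 ⇒ div: 4*((-4*(x + 8)) - 5) = -292.
Step 2. [4*((-4*(x + 8)) - 5) = -292] 4 out front; divide by 4, so div: (-4*(x + 8)) - 5 = -73.
Step 3. [(-4*(x + 8)) - 5 = -73] peel the -5: add 5 from each side, so sub: -4*(x + 8) = -68.
Step 4. [-4*(x + 8) = -68] LHS = -4·(…); ÷-4 both sides ⇒ div: x + 8 = 17.
Step 5. [x + 8 = 17] the outer +8 inverts by subtracting 8. So sub: x = 9.

Answer: x ∈ {9}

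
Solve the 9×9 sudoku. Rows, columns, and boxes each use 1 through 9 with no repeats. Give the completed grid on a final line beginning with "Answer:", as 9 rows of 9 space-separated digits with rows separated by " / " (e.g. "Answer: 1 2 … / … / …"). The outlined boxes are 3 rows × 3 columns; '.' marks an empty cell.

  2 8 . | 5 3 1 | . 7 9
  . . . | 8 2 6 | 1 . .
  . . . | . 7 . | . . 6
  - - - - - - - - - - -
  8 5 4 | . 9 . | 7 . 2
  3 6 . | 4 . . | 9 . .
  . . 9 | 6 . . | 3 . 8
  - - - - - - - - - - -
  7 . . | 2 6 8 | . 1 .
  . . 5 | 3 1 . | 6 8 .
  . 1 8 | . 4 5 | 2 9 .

Step 1. [r7c2∈{3,4,9}] across row 7, 9 lands solely at r7c2. So r7c2=9.
Step 2. [r1c7∈{4}] only 4 remains possible at r1c7, so r1c7=4.
Step 3. [r5c8∈{5}] only 5 remains possible at r5c8, so r5c8=5.
Step 4. [r5c3∈{1,2,7}] in col 3, 2 fits only at r5c3. So r5c3=2.
Step 5. [r8c1∈{4}] only 4 remains possible at r8c1, so r8c1=4.
Step 6. [r2c8∈{3}] nothing but 3 survives at r2c8, so r2c8=3.
Step 7. [r2c9∈{5}] nothing but 5 survives at r2c9. So r2c9=5.
Step 8. [r3c1∈{1,5,9}] across row 3, 5 lands solely at r3c1. So r3c1=5.
Step 9. [r3c2∈{3,4}] 3 has one home in col 2: r3c2, so r3c2=3.
Step 10. [r5c6∈{7}] r5c6 is down to just 7 ⇒ r5c6=7.
Step 11. [r9c9∈{3,7}] r9c9 is the only open cell in row 9 admitting 3. So r9c9=3.
Step 12. [r2c3∈{7}] r2c3 has the single candidate 7 ⇒ r2c3=7.
Step 13. [r3c6∈{4,9}] r3c6 is the only open cell in row 3 admitting 4 ⇒ r3c6=4.
Step 14. [r4c4∈{1}] r4c4 has the single candidate 1 ⇒ r4c4=1.
Step 15. [r1c3∈{6}] only 6 remains possible at r1c3 ⇒ r1c3=6.
Step 16. [r3c3∈{1}] r3c3 has the single candidate 1. So r3c3=1.
Step 17. [r6c2∈{7}] r6c2's peers cover all but 7. So r6c2=7.
Step 18. [r8c6∈{9}] only 9 remains possible at r8c6 ⇒ r8c6=9.
Step 19. [r5c9∈{1}] r5c9 is down to just 1, so r5c9=1.
Step 20. [r6c1∈{1}] r6c1 is down to just 1. So r6c1=1.
Step 21. [r3c8∈{2}] r3c8 has the single candidate 2. So r3c8=2.
Step 22. [r9c1∈{6}] r9c1 is down to just 6, so r9c1=6.
Step 23. [r7c7∈{5}] r7c7 is down to just 5, so r7c7=5.
Step 24. [r4c6∈{3}] r4c6 has the single candidate 3, so r4c6=3.
Step 25. [r9c4∈{7}] r9c4's peers cover all but 7. So r9c4=7.
Step 26. [r3c4∈{9}] r3c4 is down to just 9 ⇒ r3c4=9.
Step 27. [r7c3∈{3}] r7c3 is down to just 3 ⇒ r7c3=3.
Step 28. [r6c8∈{4}] nothing but 4 survives at r6c8 ⇒ r6c8=4.
Step 29. [r7c9∈{4}] only 4 remains possible at r7c9 ⇒ r7c9=4.
Step 30. [r6c5∈{5}] r6c5 has the single candidate 5. So r6c5=5.
Step 31. [r8c9∈{7}] only 7 remains possible at r8c9 ⇒ r8c9=7.
Step 32. [r6c6∈{2}] r6c6's peers cover all but 2 ⇒ r6c6=2.
Step 33. [r5c5∈{8}] r5c5's peers cover all but 8, so r5c5=8.
Step 34. [r2c2∈{4}] r2c2 has the single candidate 4 ⇒ r2c2=4.
Step 35. [r4c8∈{6}] r4c8 is down to just 6 ⇒ r4c8=6.
Step 36. [r8c2∈{2}] only 2 remains possible at r8c2, so r8c2=2.
Step 37. [r3c7∈{8}] nothing but 8 survives at r3c7, so r3c7=8.
Step 38. [r2c1∈{9}] r2c1 is down to just 9, so r2c1=9.

Answer: 2 8 6 5 3 1 4 7 9 / 9 4 7 8 2 6 1 3 5 / 5 3 1 9 7 4 8 2 6 / 8 5 4 1 9 3 7 6 2 / 3 6 2 4 8 7 9 5 1 / 1 7 9 6 5 2 3 4 8 / 7 9 3 2 6 8 5 1 4 / 4 2 5 3 1 9 6 8 7 / 6 1 8 7 4 5 2 9 3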